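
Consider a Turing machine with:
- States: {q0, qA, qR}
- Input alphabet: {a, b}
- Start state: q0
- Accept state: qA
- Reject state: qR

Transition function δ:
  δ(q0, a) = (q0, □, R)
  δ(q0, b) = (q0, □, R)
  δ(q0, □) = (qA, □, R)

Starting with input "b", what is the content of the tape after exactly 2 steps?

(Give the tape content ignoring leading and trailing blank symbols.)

Execution trace:
Initial: [q0]b
Step 1: δ(q0, b) = (q0, □, R) → □[q0]□
Step 2: δ(q0, □) = (qA, □, R) → □□[qA]□

The machine reaches the accept state qA and halts.

After 2 steps, the tape (ignoring leading/trailing blanks) is: □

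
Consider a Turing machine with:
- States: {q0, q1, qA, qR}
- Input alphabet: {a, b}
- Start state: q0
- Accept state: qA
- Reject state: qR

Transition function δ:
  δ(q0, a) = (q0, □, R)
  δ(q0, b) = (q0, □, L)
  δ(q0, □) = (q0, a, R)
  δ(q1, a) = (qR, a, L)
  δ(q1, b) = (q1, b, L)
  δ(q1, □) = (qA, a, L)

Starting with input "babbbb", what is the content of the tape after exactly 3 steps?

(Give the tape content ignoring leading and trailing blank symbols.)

Execution trace:
Initial: [q0]babbbb
Step 1: δ(q0, b) = (q0, □, L) → [q0]□□abbbb
Step 2: δ(q0, □) = (q0, a, R) → a[q0]□abbbb
Step 3: δ(q0, □) = (q0, a, R) → aa[q0]abbbb

After 3 steps, the tape (ignoring leading/trailing blanks) is: aaabbbb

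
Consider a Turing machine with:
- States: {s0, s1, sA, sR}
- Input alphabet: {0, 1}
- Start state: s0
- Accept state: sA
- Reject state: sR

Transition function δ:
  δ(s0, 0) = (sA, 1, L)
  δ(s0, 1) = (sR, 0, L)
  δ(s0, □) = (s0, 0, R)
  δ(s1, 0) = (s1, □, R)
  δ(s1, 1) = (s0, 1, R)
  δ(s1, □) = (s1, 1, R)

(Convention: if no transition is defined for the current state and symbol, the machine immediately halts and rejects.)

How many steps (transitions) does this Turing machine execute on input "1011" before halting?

Execution trace:
Initial: [s0]1011
Step 1: δ(s0, 1) = (sR, 0, L) → [sR]□0011

The machine reaches the reject state sR and halts.

The machine executed 1 step before halting.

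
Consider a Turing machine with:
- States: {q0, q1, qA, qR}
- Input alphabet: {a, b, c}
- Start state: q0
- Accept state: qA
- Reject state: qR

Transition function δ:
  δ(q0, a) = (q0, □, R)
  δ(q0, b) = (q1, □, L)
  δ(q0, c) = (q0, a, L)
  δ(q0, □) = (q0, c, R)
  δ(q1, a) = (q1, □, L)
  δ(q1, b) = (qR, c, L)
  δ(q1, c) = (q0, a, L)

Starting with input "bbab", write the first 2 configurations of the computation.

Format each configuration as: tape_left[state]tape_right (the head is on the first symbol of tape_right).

Transitions applied:
Step 1: δ(q0, b) = (q1, □, L)

The first 2 configurations are:
[q0]bbab ⊢ [q1]□□bab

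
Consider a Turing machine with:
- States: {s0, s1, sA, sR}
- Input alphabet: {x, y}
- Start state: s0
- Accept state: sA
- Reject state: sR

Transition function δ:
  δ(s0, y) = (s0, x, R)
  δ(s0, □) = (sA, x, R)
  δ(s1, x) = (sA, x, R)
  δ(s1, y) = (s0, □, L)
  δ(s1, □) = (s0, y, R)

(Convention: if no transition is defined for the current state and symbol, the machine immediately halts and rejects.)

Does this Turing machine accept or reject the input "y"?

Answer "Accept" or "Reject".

Execution trace:
Initial: [s0]y
Step 1: δ(s0, y) = (s0, x, R) → x[s0]□
Step 2: δ(s0, □) = (sA, x, R) → xx[sA]□

The machine reaches the accept state sA and halts.

Answer: Accept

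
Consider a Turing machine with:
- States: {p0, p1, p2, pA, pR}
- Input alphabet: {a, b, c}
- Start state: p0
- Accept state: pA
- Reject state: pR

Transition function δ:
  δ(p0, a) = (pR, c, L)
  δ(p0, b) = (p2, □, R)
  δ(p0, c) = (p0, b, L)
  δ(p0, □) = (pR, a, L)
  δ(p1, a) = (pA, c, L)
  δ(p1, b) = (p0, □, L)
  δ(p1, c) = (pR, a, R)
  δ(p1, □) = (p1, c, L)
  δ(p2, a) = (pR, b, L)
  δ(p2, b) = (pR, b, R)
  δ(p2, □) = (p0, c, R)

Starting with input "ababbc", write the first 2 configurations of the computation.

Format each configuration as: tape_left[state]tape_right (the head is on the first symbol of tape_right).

Transitions applied:
Step 1: δ(p0, a) = (pR, c, L)

The first 2 configurations are:
[p0]ababbc ⊢ [pR]□cbabbc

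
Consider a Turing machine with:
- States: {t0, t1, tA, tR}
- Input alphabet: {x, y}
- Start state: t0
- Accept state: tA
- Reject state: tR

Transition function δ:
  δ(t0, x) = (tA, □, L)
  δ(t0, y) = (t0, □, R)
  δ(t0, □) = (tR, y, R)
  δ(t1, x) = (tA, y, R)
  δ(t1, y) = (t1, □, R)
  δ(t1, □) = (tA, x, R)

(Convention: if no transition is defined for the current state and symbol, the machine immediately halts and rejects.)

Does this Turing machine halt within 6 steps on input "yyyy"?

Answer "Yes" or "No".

Execution trace:
Initial: [t0]yyyy
Step 1: δ(t0, y) = (t0, □, R) → □[t0]yyy
Step 2: δ(t0, y) = (t0, □, R) → □□[t0]yy
Step 3: δ(t0, y) = (t0, □, R) → □□□[t0]y
Step 4: δ(t0, y) = (t0, □, R) → □□□□[t0]□
Step 5: δ(t0, □) = (tR, y, R) → □□□□y[tR]□

The machine reaches the reject state tR and halts.
The machine halted after 5 steps (within the 6-step bound).

Answer: Yes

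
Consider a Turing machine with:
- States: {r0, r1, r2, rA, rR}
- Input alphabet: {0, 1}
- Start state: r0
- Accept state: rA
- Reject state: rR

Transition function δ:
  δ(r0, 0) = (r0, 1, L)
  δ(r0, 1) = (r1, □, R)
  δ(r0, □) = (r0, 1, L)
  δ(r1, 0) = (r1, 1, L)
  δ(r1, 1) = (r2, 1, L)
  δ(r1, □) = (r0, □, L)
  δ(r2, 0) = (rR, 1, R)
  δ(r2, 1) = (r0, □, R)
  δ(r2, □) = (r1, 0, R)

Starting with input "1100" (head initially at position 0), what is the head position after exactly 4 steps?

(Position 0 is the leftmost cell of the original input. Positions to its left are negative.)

Execution trace (head position shown):
Step 0: [r0]1100  (head at position 0)
Step 1: move right → □[r1]100  (head at position 1)
Step 2: move left → [r2]□100  (head at position 0)
Step 3: move right → 0[r1]100  (head at position 1)
Step 4: move left → [r2]0100  (head at position 0)

After 4 steps, the head is at position 0.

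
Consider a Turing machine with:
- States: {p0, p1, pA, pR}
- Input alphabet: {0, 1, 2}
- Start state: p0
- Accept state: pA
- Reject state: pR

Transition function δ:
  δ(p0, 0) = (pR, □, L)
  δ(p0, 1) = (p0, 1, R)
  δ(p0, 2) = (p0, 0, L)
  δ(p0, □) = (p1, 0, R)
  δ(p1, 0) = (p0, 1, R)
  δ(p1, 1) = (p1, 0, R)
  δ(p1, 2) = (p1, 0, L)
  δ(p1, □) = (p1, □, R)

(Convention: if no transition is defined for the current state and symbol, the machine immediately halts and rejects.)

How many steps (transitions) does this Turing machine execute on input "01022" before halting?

Execution trace:
Initial: [p0]01022
Step 1: δ(p0, 0) = (pR, □, L) → [pR]□□1022

The machine reaches the reject state pR and halts.

The machine executed 1 step before halting.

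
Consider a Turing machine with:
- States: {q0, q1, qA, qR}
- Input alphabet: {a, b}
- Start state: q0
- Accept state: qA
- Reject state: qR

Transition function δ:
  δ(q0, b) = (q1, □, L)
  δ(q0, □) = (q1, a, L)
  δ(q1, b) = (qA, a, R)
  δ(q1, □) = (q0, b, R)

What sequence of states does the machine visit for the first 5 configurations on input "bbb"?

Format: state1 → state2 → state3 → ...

Execution trace:
Initial: [q0]bbb
Step 1: δ(q0, b) = (q1, □, L) → [q1]□□bb
Step 2: δ(q1, □) = (q0, b, R) → b[q0]□bb
Step 3: δ(q0, □) = (q1, a, L) → [q1]babb
Step 4: δ(q1, b) = (qA, a, R) → a[qA]abb

The machine reaches the accept state qA and halts.

State sequence: q0 → q1 → q0 → q1 → qA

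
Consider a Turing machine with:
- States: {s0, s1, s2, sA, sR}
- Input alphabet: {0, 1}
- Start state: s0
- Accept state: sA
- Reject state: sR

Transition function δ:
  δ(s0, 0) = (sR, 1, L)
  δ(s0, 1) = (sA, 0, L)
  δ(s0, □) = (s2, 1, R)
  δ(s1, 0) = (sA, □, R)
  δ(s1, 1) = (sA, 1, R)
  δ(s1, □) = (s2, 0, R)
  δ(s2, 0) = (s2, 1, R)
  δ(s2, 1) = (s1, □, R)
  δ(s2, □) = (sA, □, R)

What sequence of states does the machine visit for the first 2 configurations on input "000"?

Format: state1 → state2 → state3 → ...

Execution trace:
Initial: [s0]000
Step 1: δ(s0, 0) = (sR, 1, L) → [sR]□100

The machine reaches the reject state sR and halts.

State sequence: s0 → sR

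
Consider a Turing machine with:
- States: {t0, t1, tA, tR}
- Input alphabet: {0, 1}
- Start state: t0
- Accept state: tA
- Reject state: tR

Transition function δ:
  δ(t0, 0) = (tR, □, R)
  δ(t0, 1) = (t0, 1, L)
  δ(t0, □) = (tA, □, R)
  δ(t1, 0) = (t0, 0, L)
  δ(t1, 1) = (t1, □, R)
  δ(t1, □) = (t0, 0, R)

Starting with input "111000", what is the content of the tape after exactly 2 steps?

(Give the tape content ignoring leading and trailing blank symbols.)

Execution trace:
Initial: [t0]111000
Step 1: δ(t0, 1) = (t0, 1, L) → [t0]□111000
Step 2: δ(t0, □) = (tA, □, R) → □[tA]111000

The machine reaches the accept state tA and halts.

After 2 steps, the tape (ignoring leading/trailing blanks) is: 111000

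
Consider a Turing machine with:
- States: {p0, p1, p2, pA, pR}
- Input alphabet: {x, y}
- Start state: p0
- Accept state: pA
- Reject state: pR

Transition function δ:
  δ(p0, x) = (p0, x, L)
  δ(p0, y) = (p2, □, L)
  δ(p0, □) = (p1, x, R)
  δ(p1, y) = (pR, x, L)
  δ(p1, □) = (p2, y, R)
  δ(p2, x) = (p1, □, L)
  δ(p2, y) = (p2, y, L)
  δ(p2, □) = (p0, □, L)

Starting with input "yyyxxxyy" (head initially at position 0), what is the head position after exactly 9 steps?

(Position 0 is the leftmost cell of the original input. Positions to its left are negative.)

Execution trace (head position shown):
Step 0: [p0]yyyxxxyy  (head at position 0)
Step 1: move left → [p2]□□yyxxxyy  (head at position -1)
Step 2: move left → [p0]□□□yyxxxyy  (head at position -2)
Step 3: move right → x[p1]□□yyxxxyy  (head at position -1)
Step 4: move right → xy[p2]□yyxxxyy  (head at position 0)
Step 5: move left → x[p0]y□yyxxxyy  (head at position -1)
Step 6: move left → [p2]x□□yyxxxyy  (head at position -2)
Step 7: move left → [p1]□□□□yyxxxyy  (head at position -3)
Step 8: move right → y[p2]□□□yyxxxyy  (head at position -2)
Step 9: move left → [p0]y□□□yyxxxyy  (head at position -3)

After 9 steps, the head is at position -3.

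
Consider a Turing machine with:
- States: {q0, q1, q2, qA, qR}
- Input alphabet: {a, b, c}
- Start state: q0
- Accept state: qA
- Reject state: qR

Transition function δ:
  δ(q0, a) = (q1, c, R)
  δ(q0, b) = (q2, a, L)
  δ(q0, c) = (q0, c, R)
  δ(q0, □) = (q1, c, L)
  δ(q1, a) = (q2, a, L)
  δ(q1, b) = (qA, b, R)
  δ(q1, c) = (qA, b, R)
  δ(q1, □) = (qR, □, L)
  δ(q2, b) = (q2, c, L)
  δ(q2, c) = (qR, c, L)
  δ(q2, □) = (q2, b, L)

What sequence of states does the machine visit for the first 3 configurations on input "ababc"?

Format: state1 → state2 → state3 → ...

Execution trace:
Initial: [q0]ababc
Step 1: δ(q0, a) = (q1, c, R) → c[q1]babc
Step 2: δ(q1, b) = (qA, b, R) → cb[qA]abc

The machine reaches the accept state qA and halts.

State sequence: q0 → q1 → qA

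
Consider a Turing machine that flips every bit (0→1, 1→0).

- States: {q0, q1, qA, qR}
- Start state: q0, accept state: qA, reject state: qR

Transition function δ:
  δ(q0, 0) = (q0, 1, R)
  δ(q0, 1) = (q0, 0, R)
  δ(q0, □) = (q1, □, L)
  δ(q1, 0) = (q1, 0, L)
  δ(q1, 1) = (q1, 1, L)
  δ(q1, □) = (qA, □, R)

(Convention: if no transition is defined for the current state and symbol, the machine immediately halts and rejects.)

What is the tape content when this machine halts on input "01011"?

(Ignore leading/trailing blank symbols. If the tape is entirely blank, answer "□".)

Execution trace:
Initial: [q0]01011
Step 1: δ(q0, 0) = (q0, 1, R) → 1[q0]1011
Step 2: δ(q0, 1) = (q0, 0, R) → 10[q0]011
Step 3: δ(q0, 0) = (q0, 1, R) → 101[q0]11
Step 4: δ(q0, 1) = (q0, 0, R) → 1010[q0]1
Step 5: δ(q0, 1) = (q0, 0, R) → 10100[q0]□
Step 6: δ(q0, □) = (q1, □, L) → 1010[q1]0□
Step 7: δ(q1, 0) = (q1, 0, L) → 101[q1]00□
Step 8: δ(q1, 0) = (q1, 0, L) → 10[q1]100□
Step 9: δ(q1, 1) = (q1, 1, L) → 1[q1]0100□
Step 10: δ(q1, 0) = (q1, 0, L) → [q1]10100□
Step 11: δ(q1, 1) = (q1, 1, L) → [q1]□10100□
Step 12: δ(q1, □) = (qA, □, R) → □[qA]10100□

The machine reaches the accept state qA and halts.

Final tape (ignoring leading/trailing blanks): 10100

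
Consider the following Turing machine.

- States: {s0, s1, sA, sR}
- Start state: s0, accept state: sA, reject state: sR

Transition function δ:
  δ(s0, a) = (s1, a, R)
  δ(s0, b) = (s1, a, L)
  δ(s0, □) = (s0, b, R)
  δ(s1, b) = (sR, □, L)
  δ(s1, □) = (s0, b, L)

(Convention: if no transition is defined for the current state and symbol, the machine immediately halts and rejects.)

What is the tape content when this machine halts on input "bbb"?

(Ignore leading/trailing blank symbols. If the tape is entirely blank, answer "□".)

Execution trace:
Initial: [s0]bbb
Step 1: δ(s0, b) = (s1, a, L) → [s1]□abb
Step 2: δ(s1, □) = (s0, b, L) → [s0]□babb
Step 3: δ(s0, □) = (s0, b, R) → b[s0]babb
Step 4: δ(s0, b) = (s1, a, L) → [s1]baabb
Step 5: δ(s1, b) = (sR, □, L) → [sR]□□aabb

The machine reaches the reject state sR and halts.

Final tape (ignoring leading/trailing blanks): aabb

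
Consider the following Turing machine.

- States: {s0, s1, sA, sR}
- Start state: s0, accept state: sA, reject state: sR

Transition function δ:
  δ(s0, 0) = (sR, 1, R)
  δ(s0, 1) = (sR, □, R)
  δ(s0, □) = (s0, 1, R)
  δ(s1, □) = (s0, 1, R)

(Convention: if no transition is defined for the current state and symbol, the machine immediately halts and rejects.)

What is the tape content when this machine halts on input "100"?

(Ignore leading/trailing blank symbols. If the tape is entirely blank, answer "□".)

Execution trace:
Initial: [s0]100
Step 1: δ(s0, 1) = (sR, □, R) → □[sR]00

The machine reaches the reject state sR and halts.

Final tape (ignoring leading/trailing blanks): 00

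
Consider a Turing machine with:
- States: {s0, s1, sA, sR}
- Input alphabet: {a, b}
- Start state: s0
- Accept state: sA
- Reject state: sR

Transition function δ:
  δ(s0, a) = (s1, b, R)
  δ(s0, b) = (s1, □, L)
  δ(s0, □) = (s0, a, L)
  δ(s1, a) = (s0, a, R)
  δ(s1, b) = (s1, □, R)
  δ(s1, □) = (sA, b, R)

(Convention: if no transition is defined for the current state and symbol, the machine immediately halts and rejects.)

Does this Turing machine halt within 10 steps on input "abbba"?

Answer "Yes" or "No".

Execution trace:
Initial: [s0]abbba
Step 1: δ(s0, a) = (s1, b, R) → b[s1]bbba
Step 2: δ(s1, b) = (s1, □, R) → b□[s1]bba
Step 3: δ(s1, b) = (s1, □, R) → b□□[s1]ba
Step 4: δ(s1, b) = (s1, □, R) → b□□□[s1]a
Step 5: δ(s1, a) = (s0, a, R) → b□□□a[s0]□
Step 6: δ(s0, □) = (s0, a, L) → b□□□[s0]aa
Step 7: δ(s0, a) = (s1, b, R) → b□□□b[s1]a
Step 8: δ(s1, a) = (s0, a, R) → b□□□ba[s0]□
Step 9: δ(s0, □) = (s0, a, L) → b□□□b[s0]aa
Step 10: δ(s0, a) = (s1, b, R) → b□□□bb[s1]a

The machine has not reached a halting state after 10 steps.
The machine did not halt within the 10-step bound.

Answer: No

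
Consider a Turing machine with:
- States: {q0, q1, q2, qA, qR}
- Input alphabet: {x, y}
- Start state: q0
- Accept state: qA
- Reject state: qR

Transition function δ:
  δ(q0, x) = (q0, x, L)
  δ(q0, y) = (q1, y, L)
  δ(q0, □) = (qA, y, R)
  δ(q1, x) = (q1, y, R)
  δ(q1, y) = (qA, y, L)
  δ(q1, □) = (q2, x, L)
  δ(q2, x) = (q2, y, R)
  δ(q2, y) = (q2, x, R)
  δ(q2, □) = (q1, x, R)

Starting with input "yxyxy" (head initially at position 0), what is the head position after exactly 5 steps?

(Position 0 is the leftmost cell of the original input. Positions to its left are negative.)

Execution trace (head position shown):
Step 0: [q0]yxyxy  (head at position 0)
Step 1: move left → [q1]□yxyxy  (head at position -1)
Step 2: move left → [q2]□xyxyxy  (head at position -2)
Step 3: move right → x[q1]xyxyxy  (head at position -1)
Step 4: move right → xy[q1]yxyxy  (head at position 0)
Step 5: move left → x[qA]yyxyxy  (head at position -1)

After 5 steps, the head is at position -1.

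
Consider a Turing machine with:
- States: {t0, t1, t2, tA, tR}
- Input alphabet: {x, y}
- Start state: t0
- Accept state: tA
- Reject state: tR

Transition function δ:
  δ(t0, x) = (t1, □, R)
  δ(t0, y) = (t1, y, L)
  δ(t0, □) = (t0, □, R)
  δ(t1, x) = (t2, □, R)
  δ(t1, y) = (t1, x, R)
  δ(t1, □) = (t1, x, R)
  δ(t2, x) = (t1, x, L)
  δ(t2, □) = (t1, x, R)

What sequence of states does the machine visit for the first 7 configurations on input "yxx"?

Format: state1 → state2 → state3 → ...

Execution trace:
Initial: [t0]yxx
Step 1: δ(t0, y) = (t1, y, L) → [t1]□yxx
Step 2: δ(t1, □) = (t1, x, R) → x[t1]yxx
Step 3: δ(t1, y) = (t1, x, R) → xx[t1]xx
Step 4: δ(t1, x) = (t2, □, R) → xx□[t2]x
Step 5: δ(t2, x) = (t1, x, L) → xx[t1]□x
Step 6: δ(t1, □) = (t1, x, R) → xxx[t1]x

State sequence: t0 → t1 → t1 → t1 → t2 → t1 → t1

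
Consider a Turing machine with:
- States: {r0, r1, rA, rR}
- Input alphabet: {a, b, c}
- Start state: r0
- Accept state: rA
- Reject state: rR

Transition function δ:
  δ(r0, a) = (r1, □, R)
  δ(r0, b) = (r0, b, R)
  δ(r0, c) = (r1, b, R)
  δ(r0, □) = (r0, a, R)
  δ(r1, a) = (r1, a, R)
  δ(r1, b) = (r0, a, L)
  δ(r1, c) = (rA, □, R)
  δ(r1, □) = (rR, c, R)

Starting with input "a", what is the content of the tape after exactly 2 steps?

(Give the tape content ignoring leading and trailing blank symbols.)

Execution trace:
Initial: [r0]a
Step 1: δ(r0, a) = (r1, □, R) → □[r1]□
Step 2: δ(r1, □) = (rR, c, R) → □c[rR]□

The machine reaches the reject state rR and halts.

After 2 steps, the tape (ignoring leading/trailing blanks) is: c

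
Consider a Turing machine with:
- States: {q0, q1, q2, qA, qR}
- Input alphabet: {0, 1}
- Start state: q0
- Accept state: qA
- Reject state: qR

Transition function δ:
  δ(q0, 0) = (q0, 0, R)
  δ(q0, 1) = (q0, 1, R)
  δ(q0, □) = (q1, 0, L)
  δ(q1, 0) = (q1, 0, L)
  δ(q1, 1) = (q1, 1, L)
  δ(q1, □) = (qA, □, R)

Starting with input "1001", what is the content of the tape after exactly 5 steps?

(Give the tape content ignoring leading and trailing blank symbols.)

Execution trace:
Initial: [q0]1001
Step 1: δ(q0, 1) = (q0, 1, R) → 1[q0]001
Step 2: δ(q0, 0) = (q0, 0, R) → 10[q0]01
Step 3: δ(q0, 0) = (q0, 0, R) → 100[q0]1
Step 4: δ(q0, 1) = (q0, 1, R) → 1001[q0]□
Step 5: δ(q0, □) = (q1, 0, L) → 100[q1]10

After 5 steps, the tape (ignoring leading/trailing blanks) is: 10010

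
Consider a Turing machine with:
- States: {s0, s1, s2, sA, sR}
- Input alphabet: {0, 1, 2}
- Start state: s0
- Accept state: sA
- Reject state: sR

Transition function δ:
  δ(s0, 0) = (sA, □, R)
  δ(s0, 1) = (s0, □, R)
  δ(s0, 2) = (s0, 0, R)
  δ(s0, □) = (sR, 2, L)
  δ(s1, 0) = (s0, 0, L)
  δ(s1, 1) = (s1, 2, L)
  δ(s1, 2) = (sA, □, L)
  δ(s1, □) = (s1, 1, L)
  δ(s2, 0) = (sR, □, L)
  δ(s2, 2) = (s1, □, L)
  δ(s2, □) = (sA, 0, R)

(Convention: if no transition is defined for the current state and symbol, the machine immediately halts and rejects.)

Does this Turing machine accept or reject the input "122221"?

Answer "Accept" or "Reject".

Execution trace:
Initial: [s0]122221
Step 1: δ(s0, 1) = (s0, □, R) → □[s0]22221
Step 2: δ(s0, 2) = (s0, 0, R) → □0[s0]2221
Step 3: δ(s0, 2) = (s0, 0, R) → □00[s0]221
Step 4: δ(s0, 2) = (s0, 0, R) → □000[s0]21
Step 5: δ(s0, 2) = (s0, 0, R) → □0000[s0]1
Step 6: δ(s0, 1) = (s0, □, R) → □0000□[s0]□
Step 7: δ(s0, □) = (sR, 2, L) → □0000[sR]□2

The machine reaches the reject state sR and halts.

Answer: Reject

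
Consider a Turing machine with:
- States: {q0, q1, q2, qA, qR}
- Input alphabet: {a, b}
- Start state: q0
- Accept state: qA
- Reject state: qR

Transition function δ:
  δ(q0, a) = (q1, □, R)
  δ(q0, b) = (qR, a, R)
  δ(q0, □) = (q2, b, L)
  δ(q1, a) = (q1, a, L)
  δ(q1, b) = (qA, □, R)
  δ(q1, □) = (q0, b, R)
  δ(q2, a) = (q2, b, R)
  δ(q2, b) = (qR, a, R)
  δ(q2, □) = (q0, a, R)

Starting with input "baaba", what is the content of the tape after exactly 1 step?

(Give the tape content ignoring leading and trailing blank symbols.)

Execution trace:
Initial: [q0]baaba
Step 1: δ(q0, b) = (qR, a, R) → a[qR]aaba

The machine reaches the reject state qR and halts.

After 1 step, the tape (ignoring leading/trailing blanks) is: aaaba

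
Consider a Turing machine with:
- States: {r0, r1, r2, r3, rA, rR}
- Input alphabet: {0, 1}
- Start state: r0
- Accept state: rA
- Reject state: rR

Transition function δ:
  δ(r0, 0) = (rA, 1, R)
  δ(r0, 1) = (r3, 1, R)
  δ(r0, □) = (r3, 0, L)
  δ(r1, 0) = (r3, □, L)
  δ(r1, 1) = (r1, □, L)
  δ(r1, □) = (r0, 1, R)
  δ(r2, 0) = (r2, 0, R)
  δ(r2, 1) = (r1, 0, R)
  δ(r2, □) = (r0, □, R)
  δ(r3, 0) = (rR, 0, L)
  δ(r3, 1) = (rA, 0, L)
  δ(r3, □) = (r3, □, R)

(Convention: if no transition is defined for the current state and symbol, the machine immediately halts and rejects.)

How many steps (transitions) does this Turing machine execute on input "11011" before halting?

Execution trace:
Initial: [r0]11011
Step 1: δ(r0, 1) = (r3, 1, R) → 1[r3]1011
Step 2: δ(r3, 1) = (rA, 0, L) → [rA]10011

The machine reaches the accept state rA and halts.

The machine executed 2 steps before halting.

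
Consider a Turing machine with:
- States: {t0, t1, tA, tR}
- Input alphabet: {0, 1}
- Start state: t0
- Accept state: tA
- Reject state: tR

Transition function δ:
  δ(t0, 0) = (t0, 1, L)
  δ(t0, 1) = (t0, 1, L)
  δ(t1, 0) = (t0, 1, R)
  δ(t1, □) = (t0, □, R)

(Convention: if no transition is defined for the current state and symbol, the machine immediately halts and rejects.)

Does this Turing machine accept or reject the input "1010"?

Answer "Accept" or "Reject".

Execution trace:
Initial: [t0]1010
Step 1: δ(t0, 1) = (t0, 1, L) → [t0]□1010

No transition is defined for δ(t0, □). By convention the machine halts and rejects.

Answer: Reject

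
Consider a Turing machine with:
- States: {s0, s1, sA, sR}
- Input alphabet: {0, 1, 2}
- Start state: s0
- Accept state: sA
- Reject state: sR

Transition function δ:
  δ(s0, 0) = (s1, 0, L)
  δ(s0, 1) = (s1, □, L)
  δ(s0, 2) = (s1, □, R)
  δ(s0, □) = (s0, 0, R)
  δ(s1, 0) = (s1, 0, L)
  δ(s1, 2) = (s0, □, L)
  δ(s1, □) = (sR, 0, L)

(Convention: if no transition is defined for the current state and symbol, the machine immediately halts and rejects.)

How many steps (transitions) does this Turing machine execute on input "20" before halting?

Execution trace:
Initial: [s0]20
Step 1: δ(s0, 2) = (s1, □, R) → □[s1]0
Step 2: δ(s1, 0) = (s1, 0, L) → [s1]□0
Step 3: δ(s1, □) = (sR, 0, L) → [sR]□00

The machine reaches the reject state sR and halts.

The machine executed 3 steps before halting.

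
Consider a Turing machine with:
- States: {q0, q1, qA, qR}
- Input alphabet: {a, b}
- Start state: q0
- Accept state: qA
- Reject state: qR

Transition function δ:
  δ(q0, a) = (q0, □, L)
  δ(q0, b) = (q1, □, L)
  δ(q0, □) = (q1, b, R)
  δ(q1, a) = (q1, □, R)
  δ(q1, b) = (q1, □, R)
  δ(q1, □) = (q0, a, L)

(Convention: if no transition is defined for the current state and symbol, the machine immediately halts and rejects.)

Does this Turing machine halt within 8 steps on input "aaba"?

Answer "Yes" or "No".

Execution trace:
Initial: [q0]aaba
Step 1: δ(q0, a) = (q0, □, L) → [q0]□□aba
Step 2: δ(q0, □) = (q1, b, R) → b[q1]□aba
Step 3: δ(q1, □) = (q0, a, L) → [q0]baaba
Step 4: δ(q0, b) = (q1, □, L) → [q1]□□aaba
Step 5: δ(q1, □) = (q0, a, L) → [q0]□a□aaba
Step 6: δ(q0, □) = (q1, b, R) → b[q1]a□aaba
Step 7: δ(q1, a) = (q1, □, R) → b□[q1]□aaba
Step 8: δ(q1, □) = (q0, a, L) → b[q0]□aaaba

The machine has not reached a halting state after 8 steps.
The machine did not halt within the 8-step bound.

Answer: No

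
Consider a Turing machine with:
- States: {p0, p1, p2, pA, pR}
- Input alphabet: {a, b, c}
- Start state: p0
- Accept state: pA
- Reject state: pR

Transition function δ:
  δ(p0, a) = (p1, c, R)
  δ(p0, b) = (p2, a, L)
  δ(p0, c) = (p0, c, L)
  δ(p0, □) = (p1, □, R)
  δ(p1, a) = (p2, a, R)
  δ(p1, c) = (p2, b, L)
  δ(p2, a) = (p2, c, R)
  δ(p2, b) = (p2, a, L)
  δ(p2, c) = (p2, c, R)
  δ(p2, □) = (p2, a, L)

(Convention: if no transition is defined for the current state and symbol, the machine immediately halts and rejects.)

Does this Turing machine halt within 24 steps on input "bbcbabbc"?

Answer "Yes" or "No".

Execution trace:
Initial: [p0]bbcbabbc
Step 1: δ(p0, b) = (p2, a, L) → [p2]□abcbabbc
Step 2: δ(p2, □) = (p2, a, L) → [p2]□aabcbabbc
Step 3: δ(p2, □) = (p2, a, L) → [p2]□aaabcbabbc
Step 4: δ(p2, □) = (p2, a, L) → [p2]□aaaabcbabbc
Step 5: δ(p2, □) = (p2, a, L) → [p2]□aaaaabcbabbc
Step 6: δ(p2, □) = (p2, a, L) → [p2]□aaaaaabcbabbc
Step 7: δ(p2, □) = (p2, a, L) → [p2]□aaaaaaabcbabbc
Step 8: δ(p2, □) = (p2, a, L) → [p2]□aaaaaaaabcbabbc
Step 9: δ(p2, □) = (p2, a, L) → [p2]□aaaaaaaaabcbabbc
Step 10: δ(p2, □) = (p2, a, L) → [p2]□aaaaaaaaaabcbabbc
Step 11: δ(p2, □) = (p2, a, L) → [p2]□aaaaaaaaaaabcbabbc
Step 12: δ(p2, □) = (p2, a, L) → [p2]□aaaaaaaaaaaabcbabbc
Step 13: δ(p2, □) = (p2, a, L) → [p2]□aaaaaaaaaaaaabcbabbc
Step 14: δ(p2, □) = (p2, a, L) → [p2]□aaaaaaaaaaaaaabcbabbc
Step 15: δ(p2, □) = (p2, a, L) → [p2]□aaaaaaaaaaaaaaabcbabbc
Step 16: δ(p2, □) = (p2, a, L) → [p2]□aaaaaaaaaaaaaaaabcbabbc
Step 17: δ(p2, □) = (p2, a, L) → [p2]□aaaaaaaaaaaaaaaaabcbabbc
Step 18: δ(p2, □) = (p2, a, L) → [p2]□aaaaaaaaaaaaaaaaaabcbabbc
Step 19: δ(p2, □) = (p2, a, L) → [p2]□aaaaaaaaaaaaaaaaaaabcbabbc
Step 20: δ(p2, □) = (p2, a, L) → [p2]□aaaaaaaaaaaaaaaaaaaabcbabbc
Step 21: δ(p2, □) = (p2, a, L) → [p2]□aaaaaaaaaaaaaaaaaaaaabcbabbc
Step 22: δ(p2, □) = (p2, a, L) → [p2]□aaaaaaaaaaaaaaaaaaaaaabcbabbc
Step 23: δ(p2, □) = (p2, a, L) → [p2]□aaaaaaaaaaaaaaaaaaaaaaabcbabbc
Step 24: δ(p2, □) = (p2, a, L) → [p2]□aaaaaaaaaaaaaaaaaaaaaaaabcbabbc

The machine has not reached a halting state after 24 steps.
The machine did not halt within the 24-step bound.

Answer: No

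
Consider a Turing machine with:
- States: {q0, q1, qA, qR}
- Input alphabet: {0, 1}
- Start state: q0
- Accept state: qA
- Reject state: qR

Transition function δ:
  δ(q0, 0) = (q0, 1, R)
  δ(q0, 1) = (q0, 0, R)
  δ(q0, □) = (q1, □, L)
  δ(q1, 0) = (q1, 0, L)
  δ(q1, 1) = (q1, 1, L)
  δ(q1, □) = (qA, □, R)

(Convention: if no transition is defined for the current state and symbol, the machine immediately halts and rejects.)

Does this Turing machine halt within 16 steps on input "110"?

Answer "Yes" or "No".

Execution trace:
Initial: [q0]110
Step 1: δ(q0, 1) = (q0, 0, R) → 0[q0]10
Step 2: δ(q0, 1) = (q0, 0, R) → 00[q0]0
Step 3: δ(q0, 0) = (q0, 1, R) → 001[q0]□
Step 4: δ(q0, □) = (q1, □, L) → 00[q1]1□
Step 5: δ(q1, 1) = (q1, 1, L) → 0[q1]01□
Step 6: δ(q1, 0) = (q1, 0, L) → [q1]001□
Step 7: δ(q1, 0) = (q1, 0, L) → [q1]□001□
Step 8: δ(q1, □) = (qA, □, R) → □[qA]001□

The machine reaches the accept state qA and halts.
The machine halted after 8 steps (within the 16-step bound).

Answer: Yes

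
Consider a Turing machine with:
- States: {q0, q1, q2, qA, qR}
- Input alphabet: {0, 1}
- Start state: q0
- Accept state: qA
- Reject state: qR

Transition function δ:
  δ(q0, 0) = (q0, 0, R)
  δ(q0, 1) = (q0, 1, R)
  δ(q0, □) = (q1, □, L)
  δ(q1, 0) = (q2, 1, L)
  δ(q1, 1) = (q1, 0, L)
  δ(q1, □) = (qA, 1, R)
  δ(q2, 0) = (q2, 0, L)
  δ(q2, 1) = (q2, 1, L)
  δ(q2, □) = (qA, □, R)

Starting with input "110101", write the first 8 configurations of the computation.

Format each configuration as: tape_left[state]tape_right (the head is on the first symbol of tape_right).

Transitions applied:
Step 1: δ(q0, 1) = (q0, 1, R)
Step 2: δ(q0, 1) = (q0, 1, R)
Step 3: δ(q0, 0) = (q0, 0, R)
Step 4: δ(q0, 1) = (q0, 1, R)
Step 5: δ(q0, 0) = (q0, 0, R)
Step 6: δ(q0, 1) = (q0, 1, R)
Step 7: δ(q0, □) = (q1, □, L)

The first 8 configurations are:
[q0]110101 ⊢ 1[q0]10101 ⊢ 11[q0]0101 ⊢ 110[q0]101 ⊢ 1101[q0]01 ⊢ 11010[q0]1 ⊢ 110101[q0]□ ⊢ 11010[q1]1□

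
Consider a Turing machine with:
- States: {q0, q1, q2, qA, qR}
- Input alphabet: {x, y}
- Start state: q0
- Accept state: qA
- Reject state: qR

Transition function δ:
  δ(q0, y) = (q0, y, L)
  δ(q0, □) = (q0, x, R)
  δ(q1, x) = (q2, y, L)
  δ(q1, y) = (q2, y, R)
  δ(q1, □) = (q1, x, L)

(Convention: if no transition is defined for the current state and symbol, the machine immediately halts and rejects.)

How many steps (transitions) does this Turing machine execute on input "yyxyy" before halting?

Execution trace:
Initial: [q0]yyxyy
Step 1: δ(q0, y) = (q0, y, L) → [q0]□yyxyy
Step 2: δ(q0, □) = (q0, x, R) → x[q0]yyxyy
Step 3: δ(q0, y) = (q0, y, L) → [q0]xyyxyy

No transition is defined for δ(q0, x). By convention the machine halts and rejects.

The machine executed 3 steps before halting.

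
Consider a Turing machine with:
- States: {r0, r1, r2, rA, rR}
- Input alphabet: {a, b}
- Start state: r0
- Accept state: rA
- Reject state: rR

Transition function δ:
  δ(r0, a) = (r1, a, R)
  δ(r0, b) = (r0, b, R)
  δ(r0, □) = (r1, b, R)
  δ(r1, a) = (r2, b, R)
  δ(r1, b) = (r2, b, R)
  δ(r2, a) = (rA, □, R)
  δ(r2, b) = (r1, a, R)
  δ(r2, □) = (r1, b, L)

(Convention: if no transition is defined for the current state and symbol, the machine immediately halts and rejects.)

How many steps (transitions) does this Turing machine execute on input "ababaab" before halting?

Execution trace:
Initial: [r0]ababaab
Step 1: δ(r0, a) = (r1, a, R) → a[r1]babaab
Step 2: δ(r1, b) = (r2, b, R) → ab[r2]abaab
Step 3: δ(r2, a) = (rA, □, R) → ab□[rA]baab

The machine reaches the accept state rA and halts.

The machine executed 3 steps before halting.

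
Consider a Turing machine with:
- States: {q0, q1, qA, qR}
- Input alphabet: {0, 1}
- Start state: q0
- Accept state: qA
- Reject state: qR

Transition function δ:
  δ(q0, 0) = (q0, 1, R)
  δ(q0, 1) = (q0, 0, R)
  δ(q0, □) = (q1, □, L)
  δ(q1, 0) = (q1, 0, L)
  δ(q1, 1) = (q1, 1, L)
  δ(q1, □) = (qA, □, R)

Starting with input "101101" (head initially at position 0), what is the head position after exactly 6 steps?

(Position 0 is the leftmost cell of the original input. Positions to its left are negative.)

Execution trace (head position shown):
Step 0: [q0]101101  (head at position 0)
Step 1: move right → 0[q0]01101  (head at position 1)
Step 2: move right → 01[q0]1101  (head at position 2)
Step 3: move right → 010[q0]101  (head at position 3)
Step 4: move right → 0100[q0]01  (head at position 4)
Step 5: move right → 01001[q0]1  (head at position 5)
Step 6: move right → 010010[q0]□  (head at position 6)

After 6 steps, the head is at position 6.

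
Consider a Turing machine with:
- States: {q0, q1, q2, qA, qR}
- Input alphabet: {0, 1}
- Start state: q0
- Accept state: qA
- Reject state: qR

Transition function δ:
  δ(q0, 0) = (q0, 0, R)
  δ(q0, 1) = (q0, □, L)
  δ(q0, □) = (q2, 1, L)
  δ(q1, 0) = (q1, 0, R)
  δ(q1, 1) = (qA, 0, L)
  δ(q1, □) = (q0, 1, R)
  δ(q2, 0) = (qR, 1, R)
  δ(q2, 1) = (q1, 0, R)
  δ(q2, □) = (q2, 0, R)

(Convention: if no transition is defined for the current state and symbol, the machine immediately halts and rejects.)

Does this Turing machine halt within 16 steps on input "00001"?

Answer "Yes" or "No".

Execution trace:
Initial: [q0]00001
Step 1: δ(q0, 0) = (q0, 0, R) → 0[q0]0001
Step 2: δ(q0, 0) = (q0, 0, R) → 00[q0]001
Step 3: δ(q0, 0) = (q0, 0, R) → 000[q0]01
Step 4: δ(q0, 0) = (q0, 0, R) → 0000[q0]1
Step 5: δ(q0, 1) = (q0, □, L) → 000[q0]0□
Step 6: δ(q0, 0) = (q0, 0, R) → 0000[q0]□
Step 7: δ(q0, □) = (q2, 1, L) → 000[q2]01
Step 8: δ(q2, 0) = (qR, 1, R) → 0001[qR]1

The machine reaches the reject state qR and halts.
The machine halted after 8 steps (within the 16-step bound).

Answer: Yes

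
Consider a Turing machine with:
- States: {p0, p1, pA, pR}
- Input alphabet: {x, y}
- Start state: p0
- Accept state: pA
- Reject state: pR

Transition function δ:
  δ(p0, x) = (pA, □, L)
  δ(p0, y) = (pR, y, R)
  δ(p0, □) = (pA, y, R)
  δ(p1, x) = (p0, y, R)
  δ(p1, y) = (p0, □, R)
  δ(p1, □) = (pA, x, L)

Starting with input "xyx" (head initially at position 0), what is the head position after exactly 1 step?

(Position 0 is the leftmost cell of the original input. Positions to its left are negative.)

Execution trace (head position shown):
Step 0: [p0]xyx  (head at position 0)
Step 1: move left → [pA]□□yx  (head at position -1)

After 1 step, the head is at position -1.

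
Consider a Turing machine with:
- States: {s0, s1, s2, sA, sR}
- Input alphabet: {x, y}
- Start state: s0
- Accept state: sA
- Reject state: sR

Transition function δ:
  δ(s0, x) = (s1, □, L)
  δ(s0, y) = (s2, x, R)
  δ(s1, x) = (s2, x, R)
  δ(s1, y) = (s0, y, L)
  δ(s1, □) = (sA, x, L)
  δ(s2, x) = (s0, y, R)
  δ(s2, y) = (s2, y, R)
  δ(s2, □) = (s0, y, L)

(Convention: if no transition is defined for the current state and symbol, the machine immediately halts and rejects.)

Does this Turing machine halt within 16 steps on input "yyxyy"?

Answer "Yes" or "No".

Execution trace:
Initial: [s0]yyxyy
Step 1: δ(s0, y) = (s2, x, R) → x[s2]yxyy
Step 2: δ(s2, y) = (s2, y, R) → xy[s2]xyy
Step 3: δ(s2, x) = (s0, y, R) → xyy[s0]yy
Step 4: δ(s0, y) = (s2, x, R) → xyyx[s2]y
Step 5: δ(s2, y) = (s2, y, R) → xyyxy[s2]□
Step 6: δ(s2, □) = (s0, y, L) → xyyx[s0]yy
Step 7: δ(s0, y) = (s2, x, R) → xyyxx[s2]y
Step 8: δ(s2, y) = (s2, y, R) → xyyxxy[s2]□
Step 9: δ(s2, □) = (s0, y, L) → xyyxx[s0]yy
Step 10: δ(s0, y) = (s2, x, R) → xyyxxx[s2]y
Step 11: δ(s2, y) = (s2, y, R) → xyyxxxy[s2]□
Step 12: δ(s2, □) = (s0, y, L) → xyyxxx[s0]yy
Step 13: δ(s0, y) = (s2, x, R) → xyyxxxx[s2]y
Step 14: δ(s2, y) = (s2, y, R) → xyyxxxxy[s2]□
Step 15: δ(s2, □) = (s0, y, L) → xyyxxxx[s0]yy
Step 16: δ(s0, y) = (s2, x, R) → xyyxxxxx[s2]y

The machine has not reached a halting state after 16 steps.
The machine did not halt within the 16-step bound.

Answer: No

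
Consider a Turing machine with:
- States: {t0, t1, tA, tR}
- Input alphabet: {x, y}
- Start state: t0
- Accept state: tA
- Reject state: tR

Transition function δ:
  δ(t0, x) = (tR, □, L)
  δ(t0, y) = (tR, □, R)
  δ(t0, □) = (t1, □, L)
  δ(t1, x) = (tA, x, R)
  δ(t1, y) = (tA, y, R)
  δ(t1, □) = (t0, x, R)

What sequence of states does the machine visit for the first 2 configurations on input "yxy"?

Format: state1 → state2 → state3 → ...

Execution trace:
Initial: [t0]yxy
Step 1: δ(t0, y) = (tR, □, R) → □[tR]xy

The machine reaches the reject state tR and halts.

State sequence: t0 → tR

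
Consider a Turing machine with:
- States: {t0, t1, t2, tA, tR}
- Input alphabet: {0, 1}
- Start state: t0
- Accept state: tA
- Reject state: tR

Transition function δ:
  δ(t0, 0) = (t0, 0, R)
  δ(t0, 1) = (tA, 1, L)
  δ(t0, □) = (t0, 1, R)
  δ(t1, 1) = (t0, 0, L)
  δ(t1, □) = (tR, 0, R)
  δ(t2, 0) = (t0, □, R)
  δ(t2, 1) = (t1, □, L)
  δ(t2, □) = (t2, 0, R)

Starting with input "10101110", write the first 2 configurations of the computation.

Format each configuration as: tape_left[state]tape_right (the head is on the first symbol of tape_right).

Transitions applied:
Step 1: δ(t0, 1) = (tA, 1, L)

The first 2 configurations are:
[t0]10101110 ⊢ [tA]□10101110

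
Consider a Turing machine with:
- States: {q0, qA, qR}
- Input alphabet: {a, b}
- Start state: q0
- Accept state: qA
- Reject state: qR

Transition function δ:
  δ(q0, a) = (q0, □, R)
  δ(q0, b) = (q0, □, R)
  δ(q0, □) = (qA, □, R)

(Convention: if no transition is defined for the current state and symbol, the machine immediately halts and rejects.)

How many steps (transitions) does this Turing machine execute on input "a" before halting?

Execution trace:
Initial: [q0]a
Step 1: δ(q0, a) = (q0, □, R) → □[q0]□
Step 2: δ(q0, □) = (qA, □, R) → □□[qA]□

The machine reaches the accept state qA and halts.

The machine executed 2 steps before halting.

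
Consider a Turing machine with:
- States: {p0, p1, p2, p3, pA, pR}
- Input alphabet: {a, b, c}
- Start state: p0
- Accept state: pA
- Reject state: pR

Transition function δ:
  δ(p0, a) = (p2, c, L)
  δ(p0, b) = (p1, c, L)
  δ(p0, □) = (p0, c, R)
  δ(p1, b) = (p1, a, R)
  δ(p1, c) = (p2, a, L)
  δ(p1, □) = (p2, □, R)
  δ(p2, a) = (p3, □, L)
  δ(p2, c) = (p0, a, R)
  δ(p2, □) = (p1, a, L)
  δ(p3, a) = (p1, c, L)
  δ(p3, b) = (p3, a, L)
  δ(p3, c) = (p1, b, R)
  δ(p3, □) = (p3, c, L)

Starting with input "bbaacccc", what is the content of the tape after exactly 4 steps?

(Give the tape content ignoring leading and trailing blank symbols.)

Execution trace:
Initial: [p0]bbaacccc
Step 1: δ(p0, b) = (p1, c, L) → [p1]□cbaacccc
Step 2: δ(p1, □) = (p2, □, R) → □[p2]cbaacccc
Step 3: δ(p2, c) = (p0, a, R) → □a[p0]baacccc
Step 4: δ(p0, b) = (p1, c, L) → □[p1]acaacccc

No transition is defined for δ(p1, a). By convention the machine halts and rejects.

After 4 steps, the tape (ignoring leading/trailing blanks) is: acaacccc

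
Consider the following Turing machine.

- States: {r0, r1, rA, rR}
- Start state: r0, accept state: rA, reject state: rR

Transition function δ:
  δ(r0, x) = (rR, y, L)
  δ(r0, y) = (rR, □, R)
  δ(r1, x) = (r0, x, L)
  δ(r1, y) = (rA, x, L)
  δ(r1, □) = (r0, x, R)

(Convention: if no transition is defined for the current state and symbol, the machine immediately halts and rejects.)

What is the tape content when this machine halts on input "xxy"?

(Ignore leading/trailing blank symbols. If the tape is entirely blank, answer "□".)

Execution trace:
Initial: [r0]xxy
Step 1: δ(r0, x) = (rR, y, L) → [rR]□yxy

The machine reaches the reject state rR and halts.

Final tape (ignoring leading/trailing blanks): yxy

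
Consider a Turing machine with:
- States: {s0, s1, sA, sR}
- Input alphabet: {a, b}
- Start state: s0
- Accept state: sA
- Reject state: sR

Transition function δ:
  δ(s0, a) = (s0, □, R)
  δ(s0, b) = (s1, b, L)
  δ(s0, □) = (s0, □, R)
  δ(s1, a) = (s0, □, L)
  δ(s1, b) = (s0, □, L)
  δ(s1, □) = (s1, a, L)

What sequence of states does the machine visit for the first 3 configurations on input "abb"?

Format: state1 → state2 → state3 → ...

Execution trace:
Initial: [s0]abb
Step 1: δ(s0, a) = (s0, □, R) → □[s0]bb
Step 2: δ(s0, b) = (s1, b, L) → [s1]□bb

State sequence: s0 → s0 → s1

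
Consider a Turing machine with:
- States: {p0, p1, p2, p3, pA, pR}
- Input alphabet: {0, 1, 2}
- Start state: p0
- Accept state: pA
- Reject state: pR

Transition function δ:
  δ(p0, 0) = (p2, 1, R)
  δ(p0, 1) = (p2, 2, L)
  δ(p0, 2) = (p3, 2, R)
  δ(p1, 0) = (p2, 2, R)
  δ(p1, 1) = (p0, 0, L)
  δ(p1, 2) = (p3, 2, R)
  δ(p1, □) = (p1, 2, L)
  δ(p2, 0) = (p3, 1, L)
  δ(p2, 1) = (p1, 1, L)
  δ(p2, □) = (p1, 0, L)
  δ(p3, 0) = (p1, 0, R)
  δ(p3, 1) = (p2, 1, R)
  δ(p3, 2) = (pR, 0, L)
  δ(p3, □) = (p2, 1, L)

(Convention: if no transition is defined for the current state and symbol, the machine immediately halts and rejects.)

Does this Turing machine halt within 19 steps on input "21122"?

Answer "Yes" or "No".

Execution trace:
Initial: [p0]21122
Step 1: δ(p0, 2) = (p3, 2, R) → 2[p3]1122
Step 2: δ(p3, 1) = (p2, 1, R) → 21[p2]122
Step 3: δ(p2, 1) = (p1, 1, L) → 2[p1]1122
Step 4: δ(p1, 1) = (p0, 0, L) → [p0]20122
Step 5: δ(p0, 2) = (p3, 2, R) → 2[p3]0122
Step 6: δ(p3, 0) = (p1, 0, R) → 20[p1]122
Step 7: δ(p1, 1) = (p0, 0, L) → 2[p0]0022
Step 8: δ(p0, 0) = (p2, 1, R) → 21[p2]022
Step 9: δ(p2, 0) = (p3, 1, L) → 2[p3]1122
Step 10: δ(p3, 1) = (p2, 1, R) → 21[p2]122
Step 11: δ(p2, 1) = (p1, 1, L) → 2[p1]1122
Step 12: δ(p1, 1) = (p0, 0, L) → [p0]20122
Step 13: δ(p0, 2) = (p3, 2, R) → 2[p3]0122
Step 14: δ(p3, 0) = (p1, 0, R) → 20[p1]122
Step 15: δ(p1, 1) = (p0, 0, L) → 2[p0]0022
Step 16: δ(p0, 0) = (p2, 1, R) → 21[p2]022
Step 17: δ(p2, 0) = (p3, 1, L) → 2[p3]1122
Step 18: δ(p3, 1) = (p2, 1, R) → 21[p2]122
Step 19: δ(p2, 1) = (p1, 1, L) → 2[p1]1122

The machine has not reached a halting state after 19 steps.
The machine did not halt within the 19-step bound.

Answer: No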